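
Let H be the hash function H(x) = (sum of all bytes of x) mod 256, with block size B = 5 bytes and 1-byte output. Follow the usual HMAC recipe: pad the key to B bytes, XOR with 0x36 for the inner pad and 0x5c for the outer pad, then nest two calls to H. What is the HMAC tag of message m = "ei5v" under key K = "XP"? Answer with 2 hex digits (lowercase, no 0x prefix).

13

Key "XP" = 58 50 is 2 bytes ≤ B = 5; zero-pad to 5 bytes: K' = 58 50 00 00 00.
K' ⊕ ipad = 6e 66 36 36 36.  K' ⊕ opad = 04 0c 5c 5c 5c.
Inner input = (K'⊕ipad) ∥ m = 6e 66 36 36 36 ∥ 65 69 35 76.
Inner hash: sum = 110+102+54+54+54+101+105+53+118 = 751; mod 256 = 239 → ef.
Outer input = (K'⊕opad) ∥ inner = 04 0c 5c 5c 5c ∥ ef.
Outer hash (tag): sum = 4+12+92+92+92+239 = 531; mod 256 = 19 → 13.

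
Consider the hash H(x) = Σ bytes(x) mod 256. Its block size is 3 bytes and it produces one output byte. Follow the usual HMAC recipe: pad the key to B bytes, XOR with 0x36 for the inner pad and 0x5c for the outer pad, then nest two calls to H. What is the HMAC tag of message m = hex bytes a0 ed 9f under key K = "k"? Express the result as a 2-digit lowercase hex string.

Key "k" = 6b is 1 byte ≤ B = 3; zero-pad to 3 bytes: K' = 6b 00 00.
K' ⊕ ipad = 5d 36 36.  K' ⊕ opad = 37 5c 5c.
Inner input = (K'⊕ipad) ∥ m = 5d 36 36 ∥ a0 ed 9f.
Inner hash: sum = 93+54+54+160+237+159 = 757; mod 256 = 245 → f5.
Outer input = (K'⊕opad) ∥ inner = 37 5c 5c ∥ f5.
Outer hash (tag): sum = 55+92+92+245 = 484; mod 256 = 228 → e4.

e4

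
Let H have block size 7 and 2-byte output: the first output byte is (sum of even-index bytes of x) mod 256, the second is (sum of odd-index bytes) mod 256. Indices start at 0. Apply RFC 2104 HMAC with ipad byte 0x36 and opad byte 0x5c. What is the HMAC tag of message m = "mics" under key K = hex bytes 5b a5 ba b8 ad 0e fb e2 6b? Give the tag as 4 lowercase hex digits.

3f65

Key hex bytes 5b a5 ba b8 ad 0e fb e2 6b is 9 bytes > B = 7, so hash it first: H(key) = 28 4d, then zero-pad to 7 bytes: K' = 28 4d 00 00 00 00 00.
K' ⊕ ipad = 1e 7b 36 36 36 36 36.  K' ⊕ opad = 74 11 5c 5c 5c 5c 5c.
Inner input = (K'⊕ipad) ∥ m = 1e 7b 36 36 36 36 36 ∥ 6d 69 63 73.
Inner hash: even-index sum = 412 mod 256 = 156; odd-index sum = 439 mod 256 = 183 → 9c b7.
Outer input = (K'⊕opad) ∥ inner = 74 11 5c 5c 5c 5c 5c ∥ 9c b7.
Outer hash (tag): even-index sum = 575 mod 256 = 63; odd-index sum = 357 mod 256 = 101 → 3f 65.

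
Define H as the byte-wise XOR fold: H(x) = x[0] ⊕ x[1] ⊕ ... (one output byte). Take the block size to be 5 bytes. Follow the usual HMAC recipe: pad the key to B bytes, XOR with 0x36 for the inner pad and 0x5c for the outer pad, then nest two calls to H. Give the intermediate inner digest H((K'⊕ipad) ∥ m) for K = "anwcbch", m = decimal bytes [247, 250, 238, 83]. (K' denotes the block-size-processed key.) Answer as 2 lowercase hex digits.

Key "anwcbch" = 61 6e 77 63 62 63 68 is 7 bytes > B = 5, so hash it first: H(key) = 72, then zero-pad to 5 bytes: K' = 72 00 00 00 00.
K' ⊕ ipad = 44 36 36 36 36.
Inner input = 44 36 36 36 36 ∥ f7 fa ee 53.
Inner hash: XOR 44⊕36⊕36⊕36⊕36⊕f7⊕fa⊕ee⊕53 = f4.

f4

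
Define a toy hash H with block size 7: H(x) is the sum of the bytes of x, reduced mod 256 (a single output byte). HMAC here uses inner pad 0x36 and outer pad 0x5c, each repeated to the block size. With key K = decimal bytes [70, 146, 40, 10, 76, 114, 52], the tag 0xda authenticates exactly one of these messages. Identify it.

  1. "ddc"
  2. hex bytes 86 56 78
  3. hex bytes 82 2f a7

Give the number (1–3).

Key decimal bytes [70, 146, 40, 10, 76, 114, 52] = 46 92 28 0a 4c 72 34 is exactly B = 7 bytes: K' = 46 92 28 0a 4c 72 34.
K' ⊕ ipad = 70 a4 1e 3c 7a 44 02; K' ⊕ opad = 1a ce 74 56 10 2e 68.
m1: inner = H(70 a4 1e 3c 7a 44 02 64 64 63) = 59; tag = H(1a ce 74 56 10 2e 68 59) = b1
m2: inner = H(70 a4 1e 3c 7a 44 02 86 56 78) = 82; tag = H(1a ce 74 56 10 2e 68 82) = da ← matches
m3: inner = H(70 a4 1e 3c 7a 44 02 82 2f a7) = 86; tag = H(1a ce 74 56 10 2e 68 86) = de

2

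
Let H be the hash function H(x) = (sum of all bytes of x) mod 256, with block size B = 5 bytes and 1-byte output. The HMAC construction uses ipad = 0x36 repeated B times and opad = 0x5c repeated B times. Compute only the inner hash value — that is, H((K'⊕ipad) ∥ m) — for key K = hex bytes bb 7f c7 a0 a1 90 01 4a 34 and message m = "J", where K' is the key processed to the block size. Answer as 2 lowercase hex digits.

Key hex bytes bb 7f c7 a0 a1 90 01 4a 34 is 9 bytes > B = 5, so hash it first: H(key) = 51, then zero-pad to 5 bytes: K' = 51 00 00 00 00.
K' ⊕ ipad = 67 36 36 36 36.
Inner input = 67 36 36 36 36 ∥ 4a.
Inner hash: sum = 103+54+54+54+54+74 = 393; mod 256 = 137 → 89.

89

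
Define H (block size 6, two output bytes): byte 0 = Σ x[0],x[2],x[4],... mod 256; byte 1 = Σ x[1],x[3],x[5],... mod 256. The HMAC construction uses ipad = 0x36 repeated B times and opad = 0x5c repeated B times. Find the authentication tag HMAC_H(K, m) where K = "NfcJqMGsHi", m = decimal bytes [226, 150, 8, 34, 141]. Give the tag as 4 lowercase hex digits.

0f50

Key "NfcJqMGsHi" = 4e 66 63 4a 71 4d 47 73 48 69 is 10 bytes > B = 6, so hash it first: H(key) = b1 d9, then zero-pad to 6 bytes: K' = b1 d9 00 00 00 00.
K' ⊕ ipad = 87 ef 36 36 36 36.  K' ⊕ opad = ed 85 5c 5c 5c 5c.
Inner input = (K'⊕ipad) ∥ m = 87 ef 36 36 36 36 ∥ e2 96 08 22 8d.
Inner hash: even-index sum = 618 mod 256 = 106; odd-index sum = 531 mod 256 = 19 → 6a 13.
Outer input = (K'⊕opad) ∥ inner = ed 85 5c 5c 5c 5c ∥ 6a 13.
Outer hash (tag): even-index sum = 527 mod 256 = 15; odd-index sum = 336 mod 256 = 80 → 0f 50.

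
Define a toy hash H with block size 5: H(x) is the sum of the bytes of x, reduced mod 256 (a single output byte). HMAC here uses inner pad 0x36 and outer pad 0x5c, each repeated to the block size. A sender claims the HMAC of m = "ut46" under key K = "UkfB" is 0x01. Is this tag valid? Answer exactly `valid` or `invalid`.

valid

Key "UkfB" = 55 6b 66 42 is 4 bytes ≤ B = 5; zero-pad to 5 bytes: K' = 55 6b 66 42 00.
K' ⊕ ipad = 63 5d 50 74 36; K' ⊕ opad = 09 37 3a 1e 5c.
Inner hash: sum = 99+93+80+116+54+117+116+52+54 = 781; mod 256 = 13 → 0d.
Outer hash (recomputed tag): sum = 9+55+58+30+92+13 = 257; mod 256 = 1 → 01.
Recomputed tag = 01; claimed = 01 → match.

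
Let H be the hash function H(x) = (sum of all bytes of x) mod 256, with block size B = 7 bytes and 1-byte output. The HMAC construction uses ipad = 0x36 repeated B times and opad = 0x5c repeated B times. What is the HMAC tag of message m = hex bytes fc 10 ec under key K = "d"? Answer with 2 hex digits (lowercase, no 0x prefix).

Key "d" = 64 is 1 byte ≤ B = 7; zero-pad to 7 bytes: K' = 64 00 00 00 00 00 00.
K' ⊕ ipad = 52 36 36 36 36 36 36.  K' ⊕ opad = 38 5c 5c 5c 5c 5c 5c.
Inner input = (K'⊕ipad) ∥ m = 52 36 36 36 36 36 36 ∥ fc 10 ec.
Inner hash: sum = 82+54+54+54+54+54+54+252+16+236 = 910; mod 256 = 142 → 8e.
Outer input = (K'⊕opad) ∥ inner = 38 5c 5c 5c 5c 5c 5c ∥ 8e.
Outer hash (tag): sum = 56+92+92+92+92+92+92+142 = 750; mod 256 = 238 → ee.

ee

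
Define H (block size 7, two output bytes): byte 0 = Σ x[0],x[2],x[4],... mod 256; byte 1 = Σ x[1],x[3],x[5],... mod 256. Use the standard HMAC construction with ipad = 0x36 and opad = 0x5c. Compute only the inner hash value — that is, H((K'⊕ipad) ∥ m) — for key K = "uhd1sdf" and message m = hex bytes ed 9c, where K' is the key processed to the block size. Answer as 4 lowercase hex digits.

c6a4

Key "uhd1sdf" = 75 68 64 31 73 64 66 is exactly B = 7 bytes: K' = 75 68 64 31 73 64 66.
K' ⊕ ipad = 43 5e 52 07 45 52 50.
Inner input = 43 5e 52 07 45 52 50 ∥ ed 9c.
Inner hash: even-index sum = 454 mod 256 = 198; odd-index sum = 420 mod 256 = 164 → c6 a4.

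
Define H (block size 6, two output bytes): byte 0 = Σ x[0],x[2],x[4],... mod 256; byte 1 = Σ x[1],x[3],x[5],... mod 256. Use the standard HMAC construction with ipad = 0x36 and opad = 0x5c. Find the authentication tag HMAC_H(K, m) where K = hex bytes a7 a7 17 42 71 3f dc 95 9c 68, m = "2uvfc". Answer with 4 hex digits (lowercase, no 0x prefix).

bb8b

Key hex bytes a7 a7 17 42 71 3f dc 95 9c 68 is 10 bytes > B = 6, so hash it first: H(key) = a7 25, then zero-pad to 6 bytes: K' = a7 25 00 00 00 00.
K' ⊕ ipad = 91 13 36 36 36 36.  K' ⊕ opad = fb 79 5c 5c 5c 5c.
Inner input = (K'⊕ipad) ∥ m = 91 13 36 36 36 36 ∥ 32 75 76 66 63.
Inner hash: even-index sum = 520 mod 256 = 8; odd-index sum = 346 mod 256 = 90 → 08 5a.
Outer input = (K'⊕opad) ∥ inner = fb 79 5c 5c 5c 5c ∥ 08 5a.
Outer hash (tag): even-index sum = 443 mod 256 = 187; odd-index sum = 395 mod 256 = 139 → bb 8b.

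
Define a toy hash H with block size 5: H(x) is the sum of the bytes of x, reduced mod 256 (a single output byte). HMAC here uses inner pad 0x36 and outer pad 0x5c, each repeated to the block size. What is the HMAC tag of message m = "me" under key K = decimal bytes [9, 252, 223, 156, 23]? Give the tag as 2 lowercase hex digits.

12

Key decimal bytes [9, 252, 223, 156, 23] = 09 fc df 9c 17 is exactly B = 5 bytes: K' = 09 fc df 9c 17.
K' ⊕ ipad = 3f ca e9 aa 21.  K' ⊕ opad = 55 a0 83 c0 4b.
Inner input = (K'⊕ipad) ∥ m = 3f ca e9 aa 21 ∥ 6d 65.
Inner hash: sum = 63+202+233+170+33+109+101 = 911; mod 256 = 143 → 8f.
Outer input = (K'⊕opad) ∥ inner = 55 a0 83 c0 4b ∥ 8f.
Outer hash (tag): sum = 85+160+131+192+75+143 = 786; mod 256 = 18 → 12.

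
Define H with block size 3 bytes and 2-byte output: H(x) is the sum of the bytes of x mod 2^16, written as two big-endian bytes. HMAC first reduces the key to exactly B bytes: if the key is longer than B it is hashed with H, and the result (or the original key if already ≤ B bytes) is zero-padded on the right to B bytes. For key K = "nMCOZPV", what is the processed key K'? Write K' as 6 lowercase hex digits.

|K| = 7 > B = 3, so first hash the key.
H(K): sum = 110+77+67+79+90+80+86 = 589 → 02 4d.
Zero-pad H(K) = 02 4d to 3 bytes: K' = 02 4d 00.

024d00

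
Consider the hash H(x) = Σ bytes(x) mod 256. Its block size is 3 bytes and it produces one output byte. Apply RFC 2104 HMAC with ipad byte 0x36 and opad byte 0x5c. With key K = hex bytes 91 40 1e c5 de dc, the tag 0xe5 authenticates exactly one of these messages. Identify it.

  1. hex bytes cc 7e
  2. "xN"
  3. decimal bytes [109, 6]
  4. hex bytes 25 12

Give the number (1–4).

Key hex bytes 91 40 1e c5 de dc is 6 bytes > B = 3, so hash it first: H(key) = 6e, then zero-pad to 3 bytes: K' = 6e 00 00.
K' ⊕ ipad = 58 36 36; K' ⊕ opad = 32 5c 5c.
m1: inner = H(58 36 36 cc 7e) = 0e; tag = H(32 5c 5c 0e) = f8
m2: inner = H(58 36 36 78 4e) = 8a; tag = H(32 5c 5c 8a) = 74
m3: inner = H(58 36 36 6d 06) = 37; tag = H(32 5c 5c 37) = 21
m4: inner = H(58 36 36 25 12) = fb; tag = H(32 5c 5c fb) = e5 ← matches

4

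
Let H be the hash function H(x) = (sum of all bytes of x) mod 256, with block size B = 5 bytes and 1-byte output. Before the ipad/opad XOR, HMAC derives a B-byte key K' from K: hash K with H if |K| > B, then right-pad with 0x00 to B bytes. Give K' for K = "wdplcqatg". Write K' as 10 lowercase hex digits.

|K| = 9 > B = 5, so first hash the key.
H(K): sum = 119+100+112+108+99+113+97+116+103 = 967; mod 256 = 199 → c7.
Zero-pad H(K) = c7 to 5 bytes: K' = c7 00 00 00 00.

c700000000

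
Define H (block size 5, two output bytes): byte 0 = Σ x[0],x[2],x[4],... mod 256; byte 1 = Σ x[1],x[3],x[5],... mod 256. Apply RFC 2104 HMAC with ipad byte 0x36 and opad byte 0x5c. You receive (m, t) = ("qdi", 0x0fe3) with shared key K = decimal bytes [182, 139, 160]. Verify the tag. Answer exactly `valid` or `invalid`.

Key decimal bytes [182, 139, 160] = b6 8b a0 is 3 bytes ≤ B = 5; zero-pad to 5 bytes: K' = b6 8b a0 00 00.
K' ⊕ ipad = 80 bd 96 36 36; K' ⊕ opad = ea d7 fc 5c 5c.
Inner hash: even-index sum = 432 mod 256 = 176; odd-index sum = 461 mod 256 = 205 → b0 cd.
Outer hash (recomputed tag): even-index sum = 783 mod 256 = 15; odd-index sum = 483 mod 256 = 227 → 0f e3.
Recomputed tag = 0fe3; claimed = 0fe3 → match.

valid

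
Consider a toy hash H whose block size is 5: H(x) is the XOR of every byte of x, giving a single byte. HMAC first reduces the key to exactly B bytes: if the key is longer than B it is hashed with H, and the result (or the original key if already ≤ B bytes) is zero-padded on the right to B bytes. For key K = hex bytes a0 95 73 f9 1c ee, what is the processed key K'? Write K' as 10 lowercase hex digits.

4d00000000

|K| = 6 > B = 5, so first hash the key.
H(K): XOR a0⊕95⊕73⊕f9⊕1c⊕ee = 4d.
Zero-pad H(K) = 4d to 5 bytes: K' = 4d 00 00 00 00.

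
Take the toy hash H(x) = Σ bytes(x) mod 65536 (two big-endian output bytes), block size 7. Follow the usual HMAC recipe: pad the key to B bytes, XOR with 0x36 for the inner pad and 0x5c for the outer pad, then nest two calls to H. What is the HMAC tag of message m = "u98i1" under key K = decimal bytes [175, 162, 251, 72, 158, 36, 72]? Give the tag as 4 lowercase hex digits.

042f

Key decimal bytes [175, 162, 251, 72, 158, 36, 72] = af a2 fb 48 9e 24 48 is exactly B = 7 bytes: K' = af a2 fb 48 9e 24 48.
K' ⊕ ipad = 99 94 cd 7e a8 12 7e.  K' ⊕ opad = f3 fe a7 14 c2 78 14.
Inner input = (K'⊕ipad) ∥ m = 99 94 cd 7e a8 12 7e ∥ 75 39 38 69 31.
Inner hash: sum = 153+148+205+126+168+18+126+117+57+56+105+49 = 1328 → 05 30.
Outer input = (K'⊕opad) ∥ inner = f3 fe a7 14 c2 78 14 ∥ 05 30.
Outer hash (tag): sum = 243+254+167+20+194+120+20+5+48 = 1071 → 04 2f.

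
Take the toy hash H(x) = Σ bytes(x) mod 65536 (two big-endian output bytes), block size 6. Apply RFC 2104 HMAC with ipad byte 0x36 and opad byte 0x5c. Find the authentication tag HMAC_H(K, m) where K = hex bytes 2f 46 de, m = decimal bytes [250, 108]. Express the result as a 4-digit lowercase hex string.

Key hex bytes 2f 46 de is 3 bytes ≤ B = 6; zero-pad to 6 bytes: K' = 2f 46 de 00 00 00.
K' ⊕ ipad = 19 70 e8 36 36 36.  K' ⊕ opad = 73 1a 82 5c 5c 5c.
Inner input = (K'⊕ipad) ∥ m = 19 70 e8 36 36 36 ∥ fa 6c.
Inner hash: sum = 25+112+232+54+54+54+250+108 = 889 → 03 79.
Outer input = (K'⊕opad) ∥ inner = 73 1a 82 5c 5c 5c ∥ 03 79.
Outer hash (tag): sum = 115+26+130+92+92+92+3+121 = 671 → 02 9f.

029f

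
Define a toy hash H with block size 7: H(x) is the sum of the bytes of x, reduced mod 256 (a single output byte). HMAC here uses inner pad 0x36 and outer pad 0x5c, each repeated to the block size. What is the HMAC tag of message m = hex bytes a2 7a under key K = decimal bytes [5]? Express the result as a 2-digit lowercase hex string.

Key decimal bytes [5] = 05 is 1 byte ≤ B = 7; zero-pad to 7 bytes: K' = 05 00 00 00 00 00 00.
K' ⊕ ipad = 33 36 36 36 36 36 36.  K' ⊕ opad = 59 5c 5c 5c 5c 5c 5c.
Inner input = (K'⊕ipad) ∥ m = 33 36 36 36 36 36 36 ∥ a2 7a.
Inner hash: sum = 51+54+54+54+54+54+54+162+122 = 659; mod 256 = 147 → 93.
Outer input = (K'⊕opad) ∥ inner = 59 5c 5c 5c 5c 5c 5c ∥ 93.
Outer hash (tag): sum = 89+92+92+92+92+92+92+147 = 788; mod 256 = 20 → 14.

14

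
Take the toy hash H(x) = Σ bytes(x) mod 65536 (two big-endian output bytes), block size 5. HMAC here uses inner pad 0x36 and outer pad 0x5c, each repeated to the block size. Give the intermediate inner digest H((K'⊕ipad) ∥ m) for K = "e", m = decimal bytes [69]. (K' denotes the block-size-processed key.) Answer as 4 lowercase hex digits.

Key "e" = 65 is 1 byte ≤ B = 5; zero-pad to 5 bytes: K' = 65 00 00 00 00.
K' ⊕ ipad = 53 36 36 36 36.
Inner input = 53 36 36 36 36 ∥ 45.
Inner hash: sum = 83+54+54+54+54+69 = 368 → 01 70.

0170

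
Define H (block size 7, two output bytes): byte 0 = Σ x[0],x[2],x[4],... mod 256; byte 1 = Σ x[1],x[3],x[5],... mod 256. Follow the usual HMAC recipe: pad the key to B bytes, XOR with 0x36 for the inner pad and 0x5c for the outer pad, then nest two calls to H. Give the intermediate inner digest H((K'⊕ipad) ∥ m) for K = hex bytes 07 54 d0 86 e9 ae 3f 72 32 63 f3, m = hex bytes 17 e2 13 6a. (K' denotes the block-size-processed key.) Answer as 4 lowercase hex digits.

0001

Key hex bytes 07 54 d0 86 e9 ae 3f 72 32 63 f3 is 11 bytes > B = 7, so hash it first: H(key) = 24 5d, then zero-pad to 7 bytes: K' = 24 5d 00 00 00 00 00.
K' ⊕ ipad = 12 6b 36 36 36 36 36.
Inner input = 12 6b 36 36 36 36 36 ∥ 17 e2 13 6a.
Inner hash: even-index sum = 512 mod 256 = 0; odd-index sum = 257 mod 256 = 1 → 00 01.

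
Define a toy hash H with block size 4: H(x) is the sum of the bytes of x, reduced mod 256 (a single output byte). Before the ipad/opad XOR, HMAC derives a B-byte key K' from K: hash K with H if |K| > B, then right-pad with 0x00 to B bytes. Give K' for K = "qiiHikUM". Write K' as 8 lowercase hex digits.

|K| = 8 > B = 4, so first hash the key.
H(K): sum = 113+105+105+72+105+107+85+77 = 769; mod 256 = 1 → 01.
Zero-pad H(K) = 01 to 4 bytes: K' = 01 00 00 00.

01000000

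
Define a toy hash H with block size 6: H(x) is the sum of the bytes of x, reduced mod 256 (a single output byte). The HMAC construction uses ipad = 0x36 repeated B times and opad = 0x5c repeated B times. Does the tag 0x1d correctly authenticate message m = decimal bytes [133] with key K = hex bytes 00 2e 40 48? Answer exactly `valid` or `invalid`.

Key hex bytes 00 2e 40 48 is 4 bytes ≤ B = 6; zero-pad to 6 bytes: K' = 00 2e 40 48 00 00.
K' ⊕ ipad = 36 18 76 7e 36 36; K' ⊕ opad = 5c 72 1c 14 5c 5c.
Inner hash: sum = 54+24+118+126+54+54+133 = 563; mod 256 = 51 → 33.
Outer hash (recomputed tag): sum = 92+114+28+20+92+92+51 = 489; mod 256 = 233 → e9.
Recomputed tag = e9; claimed = 1d → mismatch.

invalid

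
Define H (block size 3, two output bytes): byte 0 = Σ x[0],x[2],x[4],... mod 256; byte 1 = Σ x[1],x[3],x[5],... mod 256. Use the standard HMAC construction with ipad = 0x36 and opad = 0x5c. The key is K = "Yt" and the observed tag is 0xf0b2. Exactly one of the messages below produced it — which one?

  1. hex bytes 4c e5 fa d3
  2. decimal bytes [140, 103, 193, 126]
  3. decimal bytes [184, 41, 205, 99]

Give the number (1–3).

Key "Yt" = 59 74 is 2 bytes ≤ B = 3; zero-pad to 3 bytes: K' = 59 74 00.
K' ⊕ ipad = 6f 42 36; K' ⊕ opad = 05 28 5c.
m1: inner = H(6f 42 36 4c e5 fa d3) = 5d 88; tag = H(05 28 5c 5d 88) = e985
m2: inner = H(6f 42 36 8c 67 c1 7e) = 8a 8f; tag = H(05 28 5c 8a 8f) = f0b2 ← matches
m3: inner = H(6f 42 36 b8 29 cd 63) = 31 c7; tag = H(05 28 5c 31 c7) = 2859

2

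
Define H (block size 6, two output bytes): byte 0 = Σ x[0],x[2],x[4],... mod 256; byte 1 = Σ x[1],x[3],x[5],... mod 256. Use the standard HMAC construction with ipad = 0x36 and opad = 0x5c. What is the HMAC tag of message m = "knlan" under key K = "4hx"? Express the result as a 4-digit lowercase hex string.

Key "4hx" = 34 68 78 is 3 bytes ≤ B = 6; zero-pad to 6 bytes: K' = 34 68 78 00 00 00.
K' ⊕ ipad = 02 5e 4e 36 36 36.  K' ⊕ opad = 68 34 24 5c 5c 5c.
Inner input = (K'⊕ipad) ∥ m = 02 5e 4e 36 36 36 ∥ 6b 6e 6c 61 6e.
Inner hash: even-index sum = 459 mod 256 = 203; odd-index sum = 409 mod 256 = 153 → cb 99.
Outer input = (K'⊕opad) ∥ inner = 68 34 24 5c 5c 5c ∥ cb 99.
Outer hash (tag): even-index sum = 435 mod 256 = 179; odd-index sum = 389 mod 256 = 133 → b3 85.

b385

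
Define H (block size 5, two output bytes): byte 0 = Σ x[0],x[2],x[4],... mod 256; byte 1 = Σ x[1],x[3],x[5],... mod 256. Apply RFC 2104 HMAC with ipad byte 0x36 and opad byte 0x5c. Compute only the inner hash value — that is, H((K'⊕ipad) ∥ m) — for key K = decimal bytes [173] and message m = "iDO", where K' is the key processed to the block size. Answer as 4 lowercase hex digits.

Key decimal bytes [173] = ad is 1 byte ≤ B = 5; zero-pad to 5 bytes: K' = ad 00 00 00 00.
K' ⊕ ipad = 9b 36 36 36 36.
Inner input = 9b 36 36 36 36 ∥ 69 44 4f.
Inner hash: even-index sum = 331 mod 256 = 75; odd-index sum = 292 mod 256 = 36 → 4b 24.

4b24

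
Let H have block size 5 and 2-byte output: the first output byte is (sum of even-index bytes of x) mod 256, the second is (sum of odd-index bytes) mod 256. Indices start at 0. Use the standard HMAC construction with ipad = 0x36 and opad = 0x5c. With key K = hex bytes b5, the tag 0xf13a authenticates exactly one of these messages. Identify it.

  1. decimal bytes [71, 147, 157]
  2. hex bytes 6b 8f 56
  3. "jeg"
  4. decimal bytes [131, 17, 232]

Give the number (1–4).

Key hex bytes b5 is 1 byte ≤ B = 5; zero-pad to 5 bytes: K' = b5 00 00 00 00.
K' ⊕ ipad = 83 36 36 36 36; K' ⊕ opad = e9 5c 5c 5c 5c.
m1: inner = H(83 36 36 36 36 47 93 9d) = 82 50; tag = H(e9 5c 5c 5c 5c 82 50) = f13a ← matches
m2: inner = H(83 36 36 36 36 6b 8f 56) = 7e 2d; tag = H(e9 5c 5c 5c 5c 7e 2d) = ce36
m3: inner = H(83 36 36 36 36 6a 65 67) = 54 3d; tag = H(e9 5c 5c 5c 5c 54 3d) = de0c
m4: inner = H(83 36 36 36 36 83 11 e8) = 00 d7; tag = H(e9 5c 5c 5c 5c 00 d7) = 78b8

1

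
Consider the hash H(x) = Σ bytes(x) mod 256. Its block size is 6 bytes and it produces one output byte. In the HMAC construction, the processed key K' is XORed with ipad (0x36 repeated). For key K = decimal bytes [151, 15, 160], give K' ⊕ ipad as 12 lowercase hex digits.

Key decimal bytes [151, 15, 160] = 97 0f a0 is 3 bytes ≤ B = 6; zero-pad to 6 bytes: K' = 97 0f a0 00 00 00.
XOR each byte with 0x36: 97⊕36=a1, 0f⊕36=39, a0⊕36=96, 00⊕36=36, 00⊕36=36, 00⊕36=36.

a13996363636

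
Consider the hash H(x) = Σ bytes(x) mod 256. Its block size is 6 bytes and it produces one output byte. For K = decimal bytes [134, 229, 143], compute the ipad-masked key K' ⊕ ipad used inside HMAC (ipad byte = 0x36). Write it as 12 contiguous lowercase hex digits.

b0d3b9363636

Key decimal bytes [134, 229, 143] = 86 e5 8f is 3 bytes ≤ B = 6; zero-pad to 6 bytes: K' = 86 e5 8f 00 00 00.
XOR each byte with 0x36: 86⊕36=b0, e5⊕36=d3, 8f⊕36=b9, 00⊕36=36, 00⊕36=36, 00⊕36=36.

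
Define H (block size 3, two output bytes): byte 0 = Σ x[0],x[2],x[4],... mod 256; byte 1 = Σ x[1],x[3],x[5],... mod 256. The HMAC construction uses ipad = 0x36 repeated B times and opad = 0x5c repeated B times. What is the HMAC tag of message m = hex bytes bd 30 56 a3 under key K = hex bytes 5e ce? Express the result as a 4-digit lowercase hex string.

6903

Key hex bytes 5e ce is 2 bytes ≤ B = 3; zero-pad to 3 bytes: K' = 5e ce 00.
K' ⊕ ipad = 68 f8 36.  K' ⊕ opad = 02 92 5c.
Inner input = (K'⊕ipad) ∥ m = 68 f8 36 ∥ bd 30 56 a3.
Inner hash: even-index sum = 369 mod 256 = 113; odd-index sum = 523 mod 256 = 11 → 71 0b.
Outer input = (K'⊕opad) ∥ inner = 02 92 5c ∥ 71 0b.
Outer hash (tag): even-index sum = 105 mod 256 = 105; odd-index sum = 259 mod 256 = 3 → 69 03.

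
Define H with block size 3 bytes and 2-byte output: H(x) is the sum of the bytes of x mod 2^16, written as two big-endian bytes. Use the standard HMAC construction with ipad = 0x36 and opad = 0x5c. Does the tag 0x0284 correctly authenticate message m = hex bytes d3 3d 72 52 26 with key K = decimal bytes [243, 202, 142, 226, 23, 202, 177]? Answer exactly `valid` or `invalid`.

Key decimal bytes [243, 202, 142, 226, 23, 202, 177] = f3 ca 8e e2 17 ca b1 is 7 bytes > B = 3, so hash it first: H(key) = 04 bf, then zero-pad to 3 bytes: K' = 04 bf 00.
K' ⊕ ipad = 32 89 36; K' ⊕ opad = 58 e3 5c.
Inner hash: sum = 50+137+54+211+61+114+82+38 = 747 → 02 eb.
Outer hash (recomputed tag): sum = 88+227+92+2+235 = 644 → 02 84.
Recomputed tag = 0284; claimed = 0284 → match.

valid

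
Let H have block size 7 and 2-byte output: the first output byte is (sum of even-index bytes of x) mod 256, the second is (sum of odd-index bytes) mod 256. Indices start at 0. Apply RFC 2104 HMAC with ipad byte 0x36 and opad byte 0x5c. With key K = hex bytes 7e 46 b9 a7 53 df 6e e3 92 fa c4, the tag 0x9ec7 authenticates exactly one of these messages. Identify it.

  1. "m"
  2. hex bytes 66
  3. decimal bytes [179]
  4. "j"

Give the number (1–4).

1

Key hex bytes 7e 46 b9 a7 53 df 6e e3 92 fa c4 is 11 bytes > B = 7, so hash it first: H(key) = 4e a9, then zero-pad to 7 bytes: K' = 4e a9 00 00 00 00 00.
K' ⊕ ipad = 78 9f 36 36 36 36 36; K' ⊕ opad = 12 f5 5c 5c 5c 5c 5c.
m1: inner = H(78 9f 36 36 36 36 36 6d) = 1a 78; tag = H(12 f5 5c 5c 5c 5c 5c 1a 78) = 9ec7 ← matches
m2: inner = H(78 9f 36 36 36 36 36 66) = 1a 71; tag = H(12 f5 5c 5c 5c 5c 5c 1a 71) = 97c7
m3: inner = H(78 9f 36 36 36 36 36 b3) = 1a be; tag = H(12 f5 5c 5c 5c 5c 5c 1a be) = e4c7
m4: inner = H(78 9f 36 36 36 36 36 6a) = 1a 75; tag = H(12 f5 5c 5c 5c 5c 5c 1a 75) = 9bc7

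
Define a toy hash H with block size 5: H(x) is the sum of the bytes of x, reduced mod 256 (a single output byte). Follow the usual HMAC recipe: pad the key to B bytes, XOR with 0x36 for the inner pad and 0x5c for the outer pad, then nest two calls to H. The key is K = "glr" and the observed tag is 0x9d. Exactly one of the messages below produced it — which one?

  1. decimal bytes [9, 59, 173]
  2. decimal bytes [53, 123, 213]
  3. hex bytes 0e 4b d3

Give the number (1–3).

1

Key "glr" = 67 6c 72 is 3 bytes ≤ B = 5; zero-pad to 5 bytes: K' = 67 6c 72 00 00.
K' ⊕ ipad = 51 5a 44 36 36; K' ⊕ opad = 3b 30 2e 5c 5c.
m1: inner = H(51 5a 44 36 36 09 3b ad) = 4c; tag = H(3b 30 2e 5c 5c 4c) = 9d ← matches
m2: inner = H(51 5a 44 36 36 35 7b d5) = e0; tag = H(3b 30 2e 5c 5c e0) = 31
m3: inner = H(51 5a 44 36 36 0e 4b d3) = 87; tag = H(3b 30 2e 5c 5c 87) = d8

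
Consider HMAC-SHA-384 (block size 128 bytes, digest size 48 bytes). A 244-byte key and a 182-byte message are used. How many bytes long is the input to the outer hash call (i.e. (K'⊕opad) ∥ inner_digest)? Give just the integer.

Key is 244 > 128 bytes, so it is hashed to 48 bytes then zero-padded to 128: |K'| = 128.
Outer input = (K'⊕opad) ∥ H(inner) → 128 + 48 = 176 bytes.

176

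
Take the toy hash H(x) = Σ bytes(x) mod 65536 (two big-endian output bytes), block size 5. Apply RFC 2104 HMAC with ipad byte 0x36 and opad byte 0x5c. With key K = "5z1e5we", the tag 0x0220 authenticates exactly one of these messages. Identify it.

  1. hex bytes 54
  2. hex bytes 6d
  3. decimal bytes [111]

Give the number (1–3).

2

Key "5z1e5we" = 35 7a 31 65 35 77 65 is 7 bytes > B = 5, so hash it first: H(key) = 02 56, then zero-pad to 5 bytes: K' = 02 56 00 00 00.
K' ⊕ ipad = 34 60 36 36 36; K' ⊕ opad = 5e 0a 5c 5c 5c.
m1: inner = H(34 60 36 36 36 54) = 01 8a; tag = H(5e 0a 5c 5c 5c 01 8a) = 0207
m2: inner = H(34 60 36 36 36 6d) = 01 a3; tag = H(5e 0a 5c 5c 5c 01 a3) = 0220 ← matches
m3: inner = H(34 60 36 36 36 6f) = 01 a5; tag = H(5e 0a 5c 5c 5c 01 a5) = 0222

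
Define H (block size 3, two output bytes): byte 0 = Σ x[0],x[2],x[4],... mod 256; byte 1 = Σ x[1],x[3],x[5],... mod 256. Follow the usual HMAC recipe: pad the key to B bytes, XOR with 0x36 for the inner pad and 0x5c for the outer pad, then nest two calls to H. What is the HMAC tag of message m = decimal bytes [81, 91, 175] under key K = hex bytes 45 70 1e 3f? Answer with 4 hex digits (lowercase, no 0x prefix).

Key hex bytes 45 70 1e 3f is 4 bytes > B = 3, so hash it first: H(key) = 63 af, then zero-pad to 3 bytes: K' = 63 af 00.
K' ⊕ ipad = 55 99 36.  K' ⊕ opad = 3f f3 5c.
Inner input = (K'⊕ipad) ∥ m = 55 99 36 ∥ 51 5b af.
Inner hash: even-index sum = 230 mod 256 = 230; odd-index sum = 409 mod 256 = 153 → e6 99.
Outer input = (K'⊕opad) ∥ inner = 3f f3 5c ∥ e6 99.
Outer hash (tag): even-index sum = 308 mod 256 = 52; odd-index sum = 473 mod 256 = 217 → 34 d9.

34d9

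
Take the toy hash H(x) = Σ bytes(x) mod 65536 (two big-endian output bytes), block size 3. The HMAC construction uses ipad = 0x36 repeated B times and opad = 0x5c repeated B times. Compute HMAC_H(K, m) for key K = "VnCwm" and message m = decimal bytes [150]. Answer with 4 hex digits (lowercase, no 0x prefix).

0251

Key "VnCwm" = 56 6e 43 77 6d is 5 bytes > B = 3, so hash it first: H(key) = 01 eb, then zero-pad to 3 bytes: K' = 01 eb 00.
K' ⊕ ipad = 37 dd 36.  K' ⊕ opad = 5d b7 5c.
Inner input = (K'⊕ipad) ∥ m = 37 dd 36 ∥ 96.
Inner hash: sum = 55+221+54+150 = 480 → 01 e0.
Outer input = (K'⊕opad) ∥ inner = 5d b7 5c ∥ 01 e0.
Outer hash (tag): sum = 93+183+92+1+224 = 593 → 02 51.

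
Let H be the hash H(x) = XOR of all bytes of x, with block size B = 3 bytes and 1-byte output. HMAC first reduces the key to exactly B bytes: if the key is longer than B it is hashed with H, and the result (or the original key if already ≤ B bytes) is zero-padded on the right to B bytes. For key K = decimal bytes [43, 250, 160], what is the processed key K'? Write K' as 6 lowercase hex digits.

Key decimal bytes [43, 250, 160] = 2b fa a0 is exactly B = 3 bytes: K' = 2b fa a0.

2bfaa0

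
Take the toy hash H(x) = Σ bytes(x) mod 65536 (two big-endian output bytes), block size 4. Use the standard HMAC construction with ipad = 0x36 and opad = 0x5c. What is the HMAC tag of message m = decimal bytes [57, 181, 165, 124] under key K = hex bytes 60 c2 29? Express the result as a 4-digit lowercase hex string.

Key hex bytes 60 c2 29 is 3 bytes ≤ B = 4; zero-pad to 4 bytes: K' = 60 c2 29 00.
K' ⊕ ipad = 56 f4 1f 36.  K' ⊕ opad = 3c 9e 75 5c.
Inner input = (K'⊕ipad) ∥ m = 56 f4 1f 36 ∥ 39 b5 a5 7c.
Inner hash: sum = 86+244+31+54+57+181+165+124 = 942 → 03 ae.
Outer input = (K'⊕opad) ∥ inner = 3c 9e 75 5c ∥ 03 ae.
Outer hash (tag): sum = 60+158+117+92+3+174 = 604 → 02 5c.

025c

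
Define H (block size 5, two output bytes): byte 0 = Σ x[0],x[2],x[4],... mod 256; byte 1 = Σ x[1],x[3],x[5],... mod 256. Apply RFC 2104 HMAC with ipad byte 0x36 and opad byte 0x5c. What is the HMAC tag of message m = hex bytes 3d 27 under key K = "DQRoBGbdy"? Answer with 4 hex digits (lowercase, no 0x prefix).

77ab

Key "DQRoBGbdy" = 44 51 52 6f 42 47 62 64 79 is 9 bytes > B = 5, so hash it first: H(key) = b3 6b, then zero-pad to 5 bytes: K' = b3 6b 00 00 00.
K' ⊕ ipad = 85 5d 36 36 36.  K' ⊕ opad = ef 37 5c 5c 5c.
Inner input = (K'⊕ipad) ∥ m = 85 5d 36 36 36 ∥ 3d 27.
Inner hash: even-index sum = 280 mod 256 = 24; odd-index sum = 208 mod 256 = 208 → 18 d0.
Outer input = (K'⊕opad) ∥ inner = ef 37 5c 5c 5c ∥ 18 d0.
Outer hash (tag): even-index sum = 631 mod 256 = 119; odd-index sum = 171 mod 256 = 171 → 77 ab.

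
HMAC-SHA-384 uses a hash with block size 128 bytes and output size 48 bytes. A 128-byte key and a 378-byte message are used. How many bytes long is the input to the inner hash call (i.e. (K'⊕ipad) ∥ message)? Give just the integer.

506

Key is 128 ≤ 128 bytes, zero-padded: |K'| = 128.
Inner input = (K'⊕ipad) ∥ m → 128 + 378 = 506 bytes.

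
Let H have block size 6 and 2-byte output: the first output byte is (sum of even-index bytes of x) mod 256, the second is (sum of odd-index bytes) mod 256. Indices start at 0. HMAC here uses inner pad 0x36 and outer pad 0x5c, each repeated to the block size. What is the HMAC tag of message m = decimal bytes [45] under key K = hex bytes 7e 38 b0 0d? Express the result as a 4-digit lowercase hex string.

9b90

Key hex bytes 7e 38 b0 0d is 4 bytes ≤ B = 6; zero-pad to 6 bytes: K' = 7e 38 b0 0d 00 00.
K' ⊕ ipad = 48 0e 86 3b 36 36.  K' ⊕ opad = 22 64 ec 51 5c 5c.
Inner input = (K'⊕ipad) ∥ m = 48 0e 86 3b 36 36 ∥ 2d.
Inner hash: even-index sum = 305 mod 256 = 49; odd-index sum = 127 mod 256 = 127 → 31 7f.
Outer input = (K'⊕opad) ∥ inner = 22 64 ec 51 5c 5c ∥ 31 7f.
Outer hash (tag): even-index sum = 411 mod 256 = 155; odd-index sum = 400 mod 256 = 144 → 9b 90.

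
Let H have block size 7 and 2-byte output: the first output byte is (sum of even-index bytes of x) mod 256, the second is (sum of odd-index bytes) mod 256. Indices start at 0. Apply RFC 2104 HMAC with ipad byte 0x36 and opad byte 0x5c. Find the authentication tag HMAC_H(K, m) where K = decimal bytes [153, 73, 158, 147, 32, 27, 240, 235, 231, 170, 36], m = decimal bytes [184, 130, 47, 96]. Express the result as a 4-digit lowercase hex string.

Key decimal bytes [153, 73, 158, 147, 32, 27, 240, 235, 231, 170, 36] = 99 49 9e 93 20 1b f0 eb e7 aa 24 is 11 bytes > B = 7, so hash it first: H(key) = 52 8c, then zero-pad to 7 bytes: K' = 52 8c 00 00 00 00 00.
K' ⊕ ipad = 64 ba 36 36 36 36 36.  K' ⊕ opad = 0e d0 5c 5c 5c 5c 5c.
Inner input = (K'⊕ipad) ∥ m = 64 ba 36 36 36 36 36 ∥ b8 82 2f 60.
Inner hash: even-index sum = 488 mod 256 = 232; odd-index sum = 525 mod 256 = 13 → e8 0d.
Outer input = (K'⊕opad) ∥ inner = 0e d0 5c 5c 5c 5c 5c ∥ e8 0d.
Outer hash (tag): even-index sum = 303 mod 256 = 47; odd-index sum = 624 mod 256 = 112 → 2f 70.

2f70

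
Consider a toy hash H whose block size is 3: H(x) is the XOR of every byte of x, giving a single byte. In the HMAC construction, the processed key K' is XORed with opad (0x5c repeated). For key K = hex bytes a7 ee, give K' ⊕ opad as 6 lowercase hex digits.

fbb25c

Key hex bytes a7 ee is 2 bytes ≤ B = 3; zero-pad to 3 bytes: K' = a7 ee 00.
XOR each byte with 0x5c: a7⊕5c=fb, ee⊕5c=b2, 00⊕5c=5c.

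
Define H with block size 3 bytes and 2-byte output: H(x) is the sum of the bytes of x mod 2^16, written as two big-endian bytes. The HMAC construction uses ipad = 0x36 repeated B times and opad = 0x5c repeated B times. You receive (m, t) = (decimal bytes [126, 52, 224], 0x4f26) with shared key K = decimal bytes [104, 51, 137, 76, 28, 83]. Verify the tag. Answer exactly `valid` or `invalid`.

Key decimal bytes [104, 51, 137, 76, 28, 83] = 68 33 89 4c 1c 53 is 6 bytes > B = 3, so hash it first: H(key) = 01 df, then zero-pad to 3 bytes: K' = 01 df 00.
K' ⊕ ipad = 37 e9 36; K' ⊕ opad = 5d 83 5c.
Inner hash: sum = 55+233+54+126+52+224 = 744 → 02 e8.
Outer hash (recomputed tag): sum = 93+131+92+2+232 = 550 → 02 26.
Recomputed tag = 0226; claimed = 4f26 → mismatch.

invalid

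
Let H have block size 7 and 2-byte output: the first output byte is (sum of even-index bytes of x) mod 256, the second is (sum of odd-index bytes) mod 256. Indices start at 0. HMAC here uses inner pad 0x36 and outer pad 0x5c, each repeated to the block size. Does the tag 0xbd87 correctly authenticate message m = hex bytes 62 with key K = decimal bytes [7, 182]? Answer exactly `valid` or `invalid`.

invalid

Key decimal bytes [7, 182] = 07 b6 is 2 bytes ≤ B = 7; zero-pad to 7 bytes: K' = 07 b6 00 00 00 00 00.
K' ⊕ ipad = 31 80 36 36 36 36 36; K' ⊕ opad = 5b ea 5c 5c 5c 5c 5c.
Inner hash: even-index sum = 211 mod 256 = 211; odd-index sum = 334 mod 256 = 78 → d3 4e.
Outer hash (recomputed tag): even-index sum = 445 mod 256 = 189; odd-index sum = 629 mod 256 = 117 → bd 75.
Recomputed tag = bd75; claimed = bd87 → mismatch.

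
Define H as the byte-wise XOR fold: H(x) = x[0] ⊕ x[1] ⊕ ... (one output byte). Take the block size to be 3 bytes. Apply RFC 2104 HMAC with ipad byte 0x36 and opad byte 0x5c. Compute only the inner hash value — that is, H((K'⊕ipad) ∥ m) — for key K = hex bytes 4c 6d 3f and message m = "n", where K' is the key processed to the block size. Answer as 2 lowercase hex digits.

46

Key hex bytes 4c 6d 3f is exactly B = 3 bytes: K' = 4c 6d 3f.
K' ⊕ ipad = 7a 5b 09.
Inner input = 7a 5b 09 ∥ 6e.
Inner hash: XOR 7a⊕5b⊕09⊕6e = 46.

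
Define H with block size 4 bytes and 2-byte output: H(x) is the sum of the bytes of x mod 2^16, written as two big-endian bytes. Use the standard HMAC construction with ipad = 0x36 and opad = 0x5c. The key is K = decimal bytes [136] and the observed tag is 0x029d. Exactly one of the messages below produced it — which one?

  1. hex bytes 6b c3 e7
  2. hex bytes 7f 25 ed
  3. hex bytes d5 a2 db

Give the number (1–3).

Key decimal bytes [136] = 88 is 1 byte ≤ B = 4; zero-pad to 4 bytes: K' = 88 00 00 00.
K' ⊕ ipad = be 36 36 36; K' ⊕ opad = d4 5c 5c 5c.
m1: inner = H(be 36 36 36 6b c3 e7) = 03 75; tag = H(d4 5c 5c 5c 03 75) = 0260
m2: inner = H(be 36 36 36 7f 25 ed) = 02 f1; tag = H(d4 5c 5c 5c 02 f1) = 02db
m3: inner = H(be 36 36 36 d5 a2 db) = 03 b2; tag = H(d4 5c 5c 5c 03 b2) = 029d ← matches

3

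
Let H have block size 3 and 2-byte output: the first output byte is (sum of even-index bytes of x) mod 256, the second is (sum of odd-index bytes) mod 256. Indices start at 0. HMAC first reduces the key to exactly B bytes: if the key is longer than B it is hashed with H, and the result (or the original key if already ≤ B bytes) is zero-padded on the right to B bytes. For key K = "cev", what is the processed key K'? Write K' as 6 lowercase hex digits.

Key "cev" = 63 65 76 is exactly B = 3 bytes: K' = 63 65 76.

636576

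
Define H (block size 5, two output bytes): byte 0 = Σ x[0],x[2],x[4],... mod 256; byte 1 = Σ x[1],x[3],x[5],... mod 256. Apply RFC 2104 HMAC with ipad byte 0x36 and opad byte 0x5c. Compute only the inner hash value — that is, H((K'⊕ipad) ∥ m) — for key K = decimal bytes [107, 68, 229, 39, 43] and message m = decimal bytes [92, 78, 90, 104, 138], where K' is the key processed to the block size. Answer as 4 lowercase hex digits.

Key decimal bytes [107, 68, 229, 39, 43] = 6b 44 e5 27 2b is exactly B = 5 bytes: K' = 6b 44 e5 27 2b.
K' ⊕ ipad = 5d 72 d3 11 1d.
Inner input = 5d 72 d3 11 1d ∥ 5c 4e 5a 68 8a.
Inner hash: even-index sum = 515 mod 256 = 3; odd-index sum = 451 mod 256 = 195 → 03 c3.

03c3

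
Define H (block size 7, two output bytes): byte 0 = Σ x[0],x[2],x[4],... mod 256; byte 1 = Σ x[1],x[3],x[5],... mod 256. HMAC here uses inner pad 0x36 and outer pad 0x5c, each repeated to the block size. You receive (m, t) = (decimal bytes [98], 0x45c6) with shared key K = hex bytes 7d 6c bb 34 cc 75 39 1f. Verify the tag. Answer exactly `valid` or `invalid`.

invalid

Key hex bytes 7d 6c bb 34 cc 75 39 1f is 8 bytes > B = 7, so hash it first: H(key) = 3d 34, then zero-pad to 7 bytes: K' = 3d 34 00 00 00 00 00.
K' ⊕ ipad = 0b 02 36 36 36 36 36; K' ⊕ opad = 61 68 5c 5c 5c 5c 5c.
Inner hash: even-index sum = 173 mod 256 = 173; odd-index sum = 208 mod 256 = 208 → ad d0.
Outer hash (recomputed tag): even-index sum = 581 mod 256 = 69; odd-index sum = 461 mod 256 = 205 → 45 cd.
Recomputed tag = 45cd; claimed = 45c6 → mismatch.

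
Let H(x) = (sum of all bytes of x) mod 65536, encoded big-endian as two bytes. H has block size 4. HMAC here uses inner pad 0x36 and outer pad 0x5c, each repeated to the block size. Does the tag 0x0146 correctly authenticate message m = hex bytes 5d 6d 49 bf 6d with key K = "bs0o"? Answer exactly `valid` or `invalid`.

Key "bs0o" = 62 73 30 6f is exactly B = 4 bytes: K' = 62 73 30 6f.
K' ⊕ ipad = 54 45 06 59; K' ⊕ opad = 3e 2f 6c 33.
Inner hash: sum = 84+69+6+89+93+109+73+191+109 = 823 → 03 37.
Outer hash (recomputed tag): sum = 62+47+108+51+3+55 = 326 → 01 46.
Recomputed tag = 0146; claimed = 0146 → match.

valid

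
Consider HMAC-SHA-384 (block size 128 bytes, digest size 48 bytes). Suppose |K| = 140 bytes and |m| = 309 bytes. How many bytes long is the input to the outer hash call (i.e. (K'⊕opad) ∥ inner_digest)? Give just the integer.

176

Key is 140 > 128 bytes, so it is hashed to 48 bytes then zero-padded to 128: |K'| = 128.
Outer input = (K'⊕opad) ∥ H(inner) → 128 + 48 = 176 bytes.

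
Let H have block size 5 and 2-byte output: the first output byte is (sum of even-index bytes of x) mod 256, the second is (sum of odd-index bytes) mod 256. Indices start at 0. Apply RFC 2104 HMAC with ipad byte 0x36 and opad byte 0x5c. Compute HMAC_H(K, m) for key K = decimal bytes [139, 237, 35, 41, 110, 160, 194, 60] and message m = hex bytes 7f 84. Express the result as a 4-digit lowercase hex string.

b3e2

Key decimal bytes [139, 237, 35, 41, 110, 160, 194, 60] = 8b ed 23 29 6e a0 c2 3c is 8 bytes > B = 5, so hash it first: H(key) = de f2, then zero-pad to 5 bytes: K' = de f2 00 00 00.
K' ⊕ ipad = e8 c4 36 36 36.  K' ⊕ opad = 82 ae 5c 5c 5c.
Inner input = (K'⊕ipad) ∥ m = e8 c4 36 36 36 ∥ 7f 84.
Inner hash: even-index sum = 472 mod 256 = 216; odd-index sum = 377 mod 256 = 121 → d8 79.
Outer input = (K'⊕opad) ∥ inner = 82 ae 5c 5c 5c ∥ d8 79.
Outer hash (tag): even-index sum = 435 mod 256 = 179; odd-index sum = 482 mod 256 = 226 → b3 e2.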